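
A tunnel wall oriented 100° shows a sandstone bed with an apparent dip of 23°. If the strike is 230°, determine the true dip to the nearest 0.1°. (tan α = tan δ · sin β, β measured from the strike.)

29.0°

The section is 50° from the strike.
tan δ = tan α / sin β = tan 23° / sin 50° = 0.4245 / 0.7660 = 0.5541
true dip = arctan 0.5541 = 28.99°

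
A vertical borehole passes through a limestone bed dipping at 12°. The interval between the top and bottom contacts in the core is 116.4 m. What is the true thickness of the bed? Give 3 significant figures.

114 m

True thickness t = h · cos(dip) = 116.4 × cos 12°
t = 116.4 × 0.9781 = 113.856 m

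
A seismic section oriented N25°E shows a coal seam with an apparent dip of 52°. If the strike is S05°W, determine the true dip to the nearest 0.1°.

75.0°

β = acute angle between strike S05°W and section N25°E = 20°.
tan(true dip) = tan 52° / sin 20° = 3.7423
true dip = arctan 3.7423 = 75.04°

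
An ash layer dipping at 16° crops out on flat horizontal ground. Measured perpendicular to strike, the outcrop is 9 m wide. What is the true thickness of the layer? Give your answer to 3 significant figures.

2.48 m

True thickness t = w · sin(dip) = 9 × sin 16°
t = 9 × 0.2756 = 2.481 m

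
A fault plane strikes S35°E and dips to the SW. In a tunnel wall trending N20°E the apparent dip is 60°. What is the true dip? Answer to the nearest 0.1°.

The section is 55° from the strike.
tan δ = tan α / sin β = tan 60° / sin 55° = 1.7321 / 0.8192 = 2.1144
true dip = arctan 2.1144 = 64.69°

64.7°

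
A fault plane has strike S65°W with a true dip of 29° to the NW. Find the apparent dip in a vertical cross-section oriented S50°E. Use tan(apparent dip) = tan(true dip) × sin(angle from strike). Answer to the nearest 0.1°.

The section lies 65° from the strike.
tan(apparent dip) = tan 29° · sin 65° = 0.5024
apparent dip = arctan 0.5024 = 26.67°

26.7°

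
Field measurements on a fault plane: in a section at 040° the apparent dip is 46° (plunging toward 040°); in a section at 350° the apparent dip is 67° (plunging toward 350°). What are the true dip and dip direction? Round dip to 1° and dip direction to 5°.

Represent each trace as a vector plunging at its apparent dip toward its trend (east-north-up frame): v₁ = (0.447, 0.532, -0.719), v₂ = (-0.068, 0.385, -0.921).
n = v₁ × v₂ = (-0.213, 0.460, 0.208) (taken with n_z > 0).
Dip δ = arctan(|n_h|/n_z) = arctan(0.507/0.208) = 67.7°.
Dip direction = azimuth of (n_x, n_y) = atan2(-0.213, 0.460) = 335°.

true dip 68°, dip direction 335°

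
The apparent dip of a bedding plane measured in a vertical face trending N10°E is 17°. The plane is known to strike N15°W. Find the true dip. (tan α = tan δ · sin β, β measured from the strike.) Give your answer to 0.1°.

35.9°

The section is 25° from the strike.
tan(true dip) = tan 17° / sin 25° = 0.7234
δ = arctan(0.7234) = 35.88°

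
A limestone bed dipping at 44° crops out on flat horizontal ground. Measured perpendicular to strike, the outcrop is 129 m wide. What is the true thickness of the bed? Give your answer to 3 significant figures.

True thickness t = w · sin(dip) = 129 × sin 44°
t = 129 × 0.6947 = 89.611 m

89.6 m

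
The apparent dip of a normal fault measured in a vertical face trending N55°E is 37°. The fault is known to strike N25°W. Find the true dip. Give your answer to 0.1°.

37.4°

β = acute angle between strike N25°W and section N55°E = 80°.
tan(true dip) = tan 37° / sin 80° = 0.7652
true dip = arctan 0.7652 = 37.42°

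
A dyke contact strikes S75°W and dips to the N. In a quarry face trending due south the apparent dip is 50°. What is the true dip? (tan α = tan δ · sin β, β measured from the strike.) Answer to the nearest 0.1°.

51.0°

β = acute angle between strike S75°W and section due south = 75°.
tan δ = tan α / sin β = tan 50° / sin 75° = 1.1918 / 0.9659 = 1.2338
δ = arctan(1.2338) = 50.97°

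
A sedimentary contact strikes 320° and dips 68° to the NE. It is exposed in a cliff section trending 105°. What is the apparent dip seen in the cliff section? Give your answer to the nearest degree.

The section lies 35° from the strike.
tan(apparent dip) = tan 68° · sin 35° = 1.4197
α = arctan(1.4197) = 54.84°

55°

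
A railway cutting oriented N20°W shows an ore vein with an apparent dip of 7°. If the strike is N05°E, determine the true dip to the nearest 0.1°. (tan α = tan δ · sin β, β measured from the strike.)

16.2°

The section is 25° from the strike.
tan δ = tan α / sin β = tan 7° / sin 25° = 0.1228 / 0.4226 = 0.2905
δ = arctan(0.2905) = 16.20°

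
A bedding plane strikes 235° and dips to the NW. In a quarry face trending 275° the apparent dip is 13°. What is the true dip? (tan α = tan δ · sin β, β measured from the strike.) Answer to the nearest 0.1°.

β = acute angle between strike 235° and section 275° = 40°.
tan δ = tan α / sin β = tan 13° / sin 40° = 0.2309 / 0.6428 = 0.3592
true dip = arctan 0.3592 = 19.76°

19.8°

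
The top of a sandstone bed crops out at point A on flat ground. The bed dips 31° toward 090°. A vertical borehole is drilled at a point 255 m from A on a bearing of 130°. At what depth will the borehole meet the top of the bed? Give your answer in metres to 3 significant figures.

The hole lies 40° from the dip direction, so the down-dip offset is 255 × cos 40° = 195.34 m.
Depth = down-dip offset × tan(dip) = 195.34 × tan 31° = 195.34 × 0.6009
Depth = 117.37 m

117 m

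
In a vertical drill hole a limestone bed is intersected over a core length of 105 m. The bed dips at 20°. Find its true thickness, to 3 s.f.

98.7 m

True thickness t = h · cos(dip) = 105 × cos 20°
t = 105 × 0.9397 = 98.668 m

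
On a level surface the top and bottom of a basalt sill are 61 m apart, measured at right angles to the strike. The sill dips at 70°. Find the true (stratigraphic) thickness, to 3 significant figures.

57.3 m

True thickness t = w · sin(dip) = 61 × sin 70°
t = 61 × 0.9397 = 57.321 m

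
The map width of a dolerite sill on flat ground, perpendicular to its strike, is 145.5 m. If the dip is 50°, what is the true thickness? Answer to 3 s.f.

111 m

True thickness t = w · sin(dip) = 145.5 × sin 50°
t = 145.5 × 0.7660 = 111.459 m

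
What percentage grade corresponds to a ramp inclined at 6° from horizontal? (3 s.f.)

grade % = 100 × tan 6° = 100 × 0.1051

10.5%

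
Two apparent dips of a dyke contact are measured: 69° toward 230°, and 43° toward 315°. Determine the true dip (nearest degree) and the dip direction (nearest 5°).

Represent each trace as a vector plunging at its apparent dip toward its trend (east-north-up frame): v₁ = (-0.275, -0.230, -0.934), v₂ = (-0.517, 0.517, -0.682).
n = v₁ × v₂ = (-0.640, -0.296, 0.261) (taken with n_z > 0).
Dip δ = arctan(|n_h|/n_z) = arctan(0.705/0.261) = 69.7°.
The horizontal component of n points toward azimuth atan2(n_x, n_y) = 245°, the dip direction.

true dip 70°, dip direction 245°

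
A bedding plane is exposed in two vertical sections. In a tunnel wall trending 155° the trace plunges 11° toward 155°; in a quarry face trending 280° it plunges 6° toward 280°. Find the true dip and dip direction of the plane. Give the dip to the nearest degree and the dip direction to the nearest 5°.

true dip 18°, dip direction 210°

The two traces are lines in the plane: v₁ = (sin 155°·cos 11°, cos 155°·cos 11°, −sin 11°), v₂ = (sin 280°·cos 6°, cos 280°·cos 6°, −sin 6°).
The plane normal is n = v₁ × v₂ ∝ (-0.126, -0.230, 0.800).
Dip δ = arctan(|n_h|/n_z) = arctan(0.262/0.800) = 18.2°.
Dip direction = atan2(-0.126, -0.230) = 209° (azimuth of n's horizontal projection).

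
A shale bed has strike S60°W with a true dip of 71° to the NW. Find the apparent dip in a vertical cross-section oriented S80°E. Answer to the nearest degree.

The strike is S60°W and the section trends S80°E; the acute angle between them is β = 40°.
tan α = tan 71° × sin 40° = 2.9042 × 0.6428 = 1.8668
apparent dip = arctan 1.8668 = 61.82°

62°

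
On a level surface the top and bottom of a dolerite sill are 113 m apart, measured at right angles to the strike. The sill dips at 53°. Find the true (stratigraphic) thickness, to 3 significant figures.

True thickness t = w · sin(dip) = 113 × sin 53°
t = 113 × 0.7986 = 90.246 m

90.2 m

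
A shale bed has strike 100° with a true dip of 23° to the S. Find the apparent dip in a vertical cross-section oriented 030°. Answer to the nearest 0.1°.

The section lies 70° from the strike.
tan(apparent dip) = tan 23° · sin 70° = 0.3989
apparent dip = arctan 0.3989 = 21.75°

21.7°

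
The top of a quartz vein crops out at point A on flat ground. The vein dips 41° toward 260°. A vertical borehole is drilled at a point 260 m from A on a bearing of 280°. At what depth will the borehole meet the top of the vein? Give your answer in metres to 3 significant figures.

212 m

The hole lies 20° from the dip direction, so the down-dip offset is 260 × cos 20° = 244.32 m.
Depth = down-dip offset × tan(dip) = 244.32 × tan 41° = 244.32 × 0.8693
Depth = 212.38 m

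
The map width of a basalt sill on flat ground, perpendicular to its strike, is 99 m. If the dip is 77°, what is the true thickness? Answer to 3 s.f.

True thickness t = w · sin(dip) = 99 × sin 77°
t = 99 × 0.9744 = 96.463 m

96.5 m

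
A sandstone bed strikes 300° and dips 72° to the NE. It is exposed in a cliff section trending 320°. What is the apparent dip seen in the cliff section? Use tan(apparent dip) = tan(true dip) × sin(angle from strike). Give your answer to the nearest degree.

46°

Angle between strike (300°) and section (320°): β = 20°.
tan α = tan 72° × sin 20° = 3.0777 × 0.3420 = 1.0526
α = arctan(1.0526) = 46.47°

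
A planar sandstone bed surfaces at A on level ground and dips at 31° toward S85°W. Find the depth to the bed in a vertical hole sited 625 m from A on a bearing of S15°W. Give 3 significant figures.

The hole lies 70° from the dip direction, so the down-dip offset is 625 × cos 70° = 213.76 m.
Depth = down-dip offset × tan(dip) = 213.76 × tan 31° = 213.76 × 0.6009
Depth = 128.44 m

128 m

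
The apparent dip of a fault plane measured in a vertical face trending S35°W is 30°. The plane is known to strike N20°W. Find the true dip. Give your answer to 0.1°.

β = acute angle between strike N20°W and section S35°W = 55°.
tan(true dip) = tan 30° / sin 55° = 0.7048
true dip = arctan 0.7048 = 35.18°

35.2°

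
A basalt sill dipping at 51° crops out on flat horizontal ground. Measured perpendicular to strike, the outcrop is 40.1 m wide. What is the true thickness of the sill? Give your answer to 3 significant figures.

True thickness t = w · sin(dip) = 40.1 × sin 51°
t = 40.1 × 0.7771 = 31.164 m

31.2 m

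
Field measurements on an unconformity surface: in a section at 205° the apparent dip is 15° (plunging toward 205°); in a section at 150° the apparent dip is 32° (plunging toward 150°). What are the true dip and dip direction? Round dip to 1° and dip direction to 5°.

Each apparent-dip line lies in the plane. As unit vectors (x east, y north, z up), v₁ plunges 15°→205° and v₂ plunges 32°→150°.
The plane normal is n = v₁ × v₂ ∝ (0.274, -0.326, 0.671).
True dip = arccos(n_z / |n|) = arccos(0.8444) = 32.4°.
The horizontal component of n points toward azimuth atan2(n_x, n_y) = 140°, the dip direction.

true dip 32°, dip direction 140°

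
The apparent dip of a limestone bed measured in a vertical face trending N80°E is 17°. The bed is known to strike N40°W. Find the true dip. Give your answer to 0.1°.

β = acute angle between strike N40°W and section N80°E = 60°.
tan δ = tan α / sin β = tan 17° / sin 60° = 0.3057 / 0.8660 = 0.3530
true dip = arctan 0.3530 = 19.44°

19.4°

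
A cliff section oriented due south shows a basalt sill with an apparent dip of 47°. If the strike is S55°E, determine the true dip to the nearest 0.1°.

52.6°

β = acute angle between strike S55°E and section due south = 55°.
tan δ = tan α / sin β = tan 47° / sin 55° = 1.0724 / 0.8192 = 1.3091
true dip = arctan 1.3091 = 52.62°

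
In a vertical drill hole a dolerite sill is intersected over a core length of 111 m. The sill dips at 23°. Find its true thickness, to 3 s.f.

True thickness t = h · cos(dip) = 111 × cos 23°
t = 111 × 0.9205 = 102.176 m

102 m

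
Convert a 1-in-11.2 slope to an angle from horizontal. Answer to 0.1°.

5.1°

tan θ = 1/11.2 = 0.0893
θ = arctan(0.0893) = 5.10°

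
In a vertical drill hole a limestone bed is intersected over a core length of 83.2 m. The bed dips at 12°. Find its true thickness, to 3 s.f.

True thickness t = h · cos(dip) = 83.2 × cos 12°
t = 83.2 × 0.9781 = 81.382 m

81.4 m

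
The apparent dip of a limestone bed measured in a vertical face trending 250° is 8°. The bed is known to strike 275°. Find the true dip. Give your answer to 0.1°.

18.4°

The section is 25° from the strike.
tan δ = tan α / sin β = tan 8° / sin 25° = 0.1405 / 0.4226 = 0.3325
true dip = arctan 0.3325 = 18.39°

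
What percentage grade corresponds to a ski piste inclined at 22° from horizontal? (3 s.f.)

40.4%

grade % = 100 × tan 22° = 100 × 0.4040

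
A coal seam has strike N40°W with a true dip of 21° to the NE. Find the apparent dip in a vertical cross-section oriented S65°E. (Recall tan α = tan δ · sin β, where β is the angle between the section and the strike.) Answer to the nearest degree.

The strike is N40°W and the section trends S65°E; the acute angle between them is β = 25°.
tan(apparent dip) = tan 21° · sin 25° = 0.1622
α = arctan(0.1622) = 9.21°

9°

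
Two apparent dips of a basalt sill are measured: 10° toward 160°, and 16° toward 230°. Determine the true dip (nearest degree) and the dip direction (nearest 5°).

true dip 17°, dip direction 215°

Each apparent-dip line lies in the plane. As unit vectors (x east, y north, z up), v₁ plunges 10°→160° and v₂ plunges 16°→230°.
Cross product v₁ × v₂ gives the pole to the plane: n ∝ (-0.148, -0.221, 0.890).
True dip = arccos(n_z / |n|) = arccos(0.9582) = 16.6°.
Dip direction = atan2(-0.148, -0.221) = 214° (azimuth of n's horizontal projection).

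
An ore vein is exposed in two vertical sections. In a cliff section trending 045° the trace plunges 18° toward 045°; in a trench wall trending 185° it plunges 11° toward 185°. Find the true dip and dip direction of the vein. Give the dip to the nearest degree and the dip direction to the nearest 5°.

The two traces are lines in the plane: v₁ = (sin 45°·cos 18°, cos 45°·cos 18°, −sin 18°), v₂ = (sin 185°·cos 11°, cos 185°·cos 11°, −sin 11°).
Cross product v₁ × v₂ gives the pole to the plane: n ∝ (0.431, -0.155, 0.600).
Dip δ = arctan(|n_h|/n_z) = arctan(0.457/0.600) = 37.3°.
Dip direction = azimuth of (n_x, n_y) = atan2(0.431, -0.155) = 110°.

true dip 37°, dip direction 110°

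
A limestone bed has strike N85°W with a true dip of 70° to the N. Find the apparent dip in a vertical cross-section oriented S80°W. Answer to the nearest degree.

35°

The strike is N85°W and the section trends S80°W; the acute angle between them is β = 15°.
tan(apparent dip) = tan 70° · sin 15° = 0.7111
α = arctan(0.7111) = 35.42°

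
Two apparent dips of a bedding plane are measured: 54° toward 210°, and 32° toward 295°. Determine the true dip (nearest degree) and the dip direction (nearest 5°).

true dip 56°, dip direction 230°

Represent each trace as a vector plunging at its apparent dip toward its trend (east-north-up frame): v₁ = (-0.294, -0.509, -0.809), v₂ = (-0.769, 0.358, -0.530).
The plane normal is n = v₁ × v₂ ∝ (-0.560, -0.466, 0.497).
True dip = arccos(n_z / |n|) = arccos(0.5633) = 55.7°.
Dip direction = atan2(-0.560, -0.466) = 230° (azimuth of n's horizontal projection).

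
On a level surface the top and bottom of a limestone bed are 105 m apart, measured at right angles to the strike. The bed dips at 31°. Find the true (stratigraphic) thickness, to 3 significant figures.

True thickness t = w · sin(dip) = 105 × sin 31°
t = 105 × 0.5150 = 54.079 m

54.1 m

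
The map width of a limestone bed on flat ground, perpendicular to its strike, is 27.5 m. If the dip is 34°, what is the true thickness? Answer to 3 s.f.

True thickness t = w · sin(dip) = 27.5 × sin 34°
t = 27.5 × 0.5592 = 15.378 m

15.4 m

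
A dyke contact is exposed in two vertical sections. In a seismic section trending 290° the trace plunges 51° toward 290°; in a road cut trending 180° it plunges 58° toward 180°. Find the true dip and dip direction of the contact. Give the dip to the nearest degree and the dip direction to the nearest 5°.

Each apparent-dip line lies in the plane. As unit vectors (x east, y north, z up), v₁ plunges 51°→290° and v₂ plunges 58°→180°.
Cross product v₁ × v₂ gives the pole to the plane: n ∝ (-0.594, -0.502, 0.313).
True dip = arccos(n_z / |n|) = arccos(0.3738) = 68.1°.
The horizontal component of n points toward azimuth atan2(n_x, n_y) = 230°, the dip direction.

true dip 68°, dip direction 230°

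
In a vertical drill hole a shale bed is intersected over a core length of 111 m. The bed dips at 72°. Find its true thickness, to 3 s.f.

True thickness t = h · cos(dip) = 111 × cos 72°
t = 111 × 0.3090 = 34.301 m

34.3 m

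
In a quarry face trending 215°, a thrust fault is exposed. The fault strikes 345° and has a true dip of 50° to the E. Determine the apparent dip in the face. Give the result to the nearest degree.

42°

The strike is 345° and the section trends 215°; the acute angle between them is β = 50°.
tan(apparent dip) = tan 50° · sin 50° = 0.9129
α = arctan(0.9129) = 42.39°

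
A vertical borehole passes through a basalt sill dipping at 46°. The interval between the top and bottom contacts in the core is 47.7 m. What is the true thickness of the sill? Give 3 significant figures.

33.1 m

True thickness t = h · cos(dip) = 47.7 × cos 46°
t = 47.7 × 0.6947 = 33.135 m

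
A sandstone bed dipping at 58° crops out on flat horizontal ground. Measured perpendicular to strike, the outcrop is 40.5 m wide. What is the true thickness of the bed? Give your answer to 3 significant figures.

True thickness t = w · sin(dip) = 40.5 × sin 58°
t = 40.5 × 0.8480 = 34.346 m

34.3 m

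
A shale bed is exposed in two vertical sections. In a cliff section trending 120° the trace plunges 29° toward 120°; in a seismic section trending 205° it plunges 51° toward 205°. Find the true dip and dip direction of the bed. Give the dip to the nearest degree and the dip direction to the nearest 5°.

Represent each trace as a vector plunging at its apparent dip toward its trend (east-north-up frame): v₁ = (0.757, -0.437, -0.485), v₂ = (-0.266, -0.570, -0.777).
n = v₁ × v₂ = (-0.063, -0.718, 0.548) (taken with n_z > 0).
Dip δ = arctan(|n_h|/n_z) = arctan(0.720/0.548) = 52.7°.
The horizontal component of n points toward azimuth atan2(n_x, n_y) = 185°, the dip direction.

true dip 53°, dip direction 185°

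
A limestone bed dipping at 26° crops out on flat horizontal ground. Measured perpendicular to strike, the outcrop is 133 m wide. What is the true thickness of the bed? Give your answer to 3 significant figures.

True thickness t = w · sin(dip) = 133 × sin 26°
t = 133 × 0.4384 = 58.303 m

58.3 m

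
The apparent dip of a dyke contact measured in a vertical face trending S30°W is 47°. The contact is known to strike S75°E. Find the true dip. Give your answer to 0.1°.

48.0°

The section is 75° from the strike.
tan δ = tan α / sin β = tan 47° / sin 75° = 1.0724 / 0.9659 = 1.1102
δ = arctan(1.1102) = 47.99°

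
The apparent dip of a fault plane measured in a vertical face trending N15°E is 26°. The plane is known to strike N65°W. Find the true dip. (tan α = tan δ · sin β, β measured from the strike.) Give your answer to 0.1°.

The section is 80° from the strike.
tan(true dip) = tan 26° / sin 80° = 0.4953
true dip = arctan 0.4953 = 26.35°

26.3°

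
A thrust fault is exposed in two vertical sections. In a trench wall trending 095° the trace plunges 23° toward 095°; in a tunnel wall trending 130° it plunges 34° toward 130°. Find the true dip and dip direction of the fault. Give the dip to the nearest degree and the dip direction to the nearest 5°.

true dip 35°, dip direction 150°

Each apparent-dip line lies in the plane. As unit vectors (x east, y north, z up), v₁ plunges 23°→095° and v₂ plunges 34°→130°.
Cross product v₁ × v₂ gives the pole to the plane: n ∝ (0.163, -0.265, 0.438).
tan δ = √(n_x²+n_y²)/n_z = 0.311/0.438, so δ = 35.4°.
Dip direction = azimuth of (n_x, n_y) = atan2(0.163, -0.265) = 148°.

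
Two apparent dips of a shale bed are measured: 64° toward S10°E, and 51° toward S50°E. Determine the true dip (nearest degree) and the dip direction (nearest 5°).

true dip 65°, dip direction 185°

Represent each trace as a vector plunging at its apparent dip toward its trend (east-north-up frame): v₁ = (0.076, -0.432, -0.899), v₂ = (0.482, -0.405, -0.777).
n = v₁ × v₂ = (-0.028, -0.374, 0.177) (taken with n_z > 0).
True dip = arccos(n_z / |n|) = arccos(0.4273) = 64.7°.
The horizontal component of n points toward azimuth atan2(n_x, n_y) = 184°, the dip direction.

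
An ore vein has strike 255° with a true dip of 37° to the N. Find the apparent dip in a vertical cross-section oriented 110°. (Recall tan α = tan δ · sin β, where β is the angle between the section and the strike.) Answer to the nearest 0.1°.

Angle between strike (255°) and section (110°): β = 35°.
tan(apparent dip) = tan 37° · sin 35° = 0.4322
α = arctan(0.4322) = 23.38°

23.4°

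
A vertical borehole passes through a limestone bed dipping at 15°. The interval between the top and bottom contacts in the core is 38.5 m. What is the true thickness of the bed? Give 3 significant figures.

True thickness t = h · cos(dip) = 38.5 × cos 15°
t = 38.5 × 0.9659 = 37.188 m

37.2 m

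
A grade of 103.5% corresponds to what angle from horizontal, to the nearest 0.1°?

46.0°

tan θ = 103.5/100 = 1.0350
θ = arctan(1.0350) = 45.99°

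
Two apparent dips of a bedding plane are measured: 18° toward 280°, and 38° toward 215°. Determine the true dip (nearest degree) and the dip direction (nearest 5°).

true dip 38°, dip direction 215°

Represent each trace as a vector plunging at its apparent dip toward its trend (east-north-up frame): v₁ = (-0.937, 0.165, -0.309), v₂ = (-0.452, -0.646, -0.616).
n = v₁ × v₂ = (-0.301, -0.437, 0.679) (taken with n_z > 0).
True dip = arccos(n_z / |n|) = arccos(0.7880) = 38.0°.
Dip direction = azimuth of (n_x, n_y) = atan2(-0.301, -0.437) = 215°.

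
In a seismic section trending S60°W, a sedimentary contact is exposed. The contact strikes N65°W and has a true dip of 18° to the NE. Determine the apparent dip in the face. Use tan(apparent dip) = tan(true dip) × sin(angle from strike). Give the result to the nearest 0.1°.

14.9°

The strike is N65°W and the section trends S60°W; the acute angle between them is β = 55°.
tan(apparent dip) = tan 18° · sin 55° = 0.2662
apparent dip = arctan 0.2662 = 14.90°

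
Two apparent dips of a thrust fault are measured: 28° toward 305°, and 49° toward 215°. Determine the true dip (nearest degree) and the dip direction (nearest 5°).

The two traces are lines in the plane: v₁ = (sin 305°·cos 28°, cos 305°·cos 28°, −sin 28°), v₂ = (sin 215°·cos 49°, cos 215°·cos 49°, −sin 49°).
The plane normal is n = v₁ × v₂ ∝ (-0.635, -0.369, 0.579).
True dip = arccos(n_z / |n|) = arccos(0.6195) = 51.7°.
The horizontal component of n points toward azimuth atan2(n_x, n_y) = 240°, the dip direction.

true dip 52°, dip direction 240°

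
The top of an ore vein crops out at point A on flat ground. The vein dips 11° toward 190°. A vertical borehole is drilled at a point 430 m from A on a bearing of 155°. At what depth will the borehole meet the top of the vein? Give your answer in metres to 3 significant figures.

68.5 m

The hole lies 35° from the dip direction, so the down-dip offset is 430 × cos 35° = 352.24 m.
Depth = down-dip offset × tan(dip) = 352.24 × tan 11° = 352.24 × 0.1944
Depth = 68.47 m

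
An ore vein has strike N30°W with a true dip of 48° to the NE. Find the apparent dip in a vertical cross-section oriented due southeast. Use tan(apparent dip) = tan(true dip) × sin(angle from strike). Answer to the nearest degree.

16°

The section lies 15° from the strike.
tan α = tan 48° × sin 15° = 1.1106 × 0.2588 = 0.2874
apparent dip = arctan 0.2874 = 16.04°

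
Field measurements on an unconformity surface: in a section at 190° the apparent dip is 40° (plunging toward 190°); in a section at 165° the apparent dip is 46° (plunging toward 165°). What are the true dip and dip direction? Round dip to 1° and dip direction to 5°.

true dip 47°, dip direction 150°

Represent each trace as a vector plunging at its apparent dip toward its trend (east-north-up frame): v₁ = (-0.133, -0.754, -0.643), v₂ = (0.180, -0.671, -0.719).
Cross product v₁ × v₂ gives the pole to the plane: n ∝ (0.111, -0.211, 0.225).
tan δ = √(n_x²+n_y²)/n_z = 0.239/0.225, so δ = 46.7°.
Dip direction = atan2(0.111, -0.211) = 152° (azimuth of n's horizontal projection).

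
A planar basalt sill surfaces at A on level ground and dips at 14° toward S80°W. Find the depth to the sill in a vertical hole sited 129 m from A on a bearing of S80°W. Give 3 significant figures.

32.2 m

The hole is directly down-dip from the outcrop, so the down-dip offset is 129 m.
Depth = down-dip offset × tan(dip) = 129.00 × tan 14° = 129.00 × 0.2493
Depth = 32.16 m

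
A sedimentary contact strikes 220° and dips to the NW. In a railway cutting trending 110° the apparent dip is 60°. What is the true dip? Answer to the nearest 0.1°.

61.5°

The section is 70° from the strike.
tan(true dip) = tan 60° / sin 70° = 1.8432
δ = arctan(1.8432) = 61.52°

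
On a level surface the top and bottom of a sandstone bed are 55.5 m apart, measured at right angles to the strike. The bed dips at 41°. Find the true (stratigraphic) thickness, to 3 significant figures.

True thickness t = w · sin(dip) = 55.5 × sin 41°
t = 55.5 × 0.6561 = 36.411 m

36.4 m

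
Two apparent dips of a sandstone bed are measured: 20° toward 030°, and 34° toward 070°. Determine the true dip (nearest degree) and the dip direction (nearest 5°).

Each apparent-dip line lies in the plane. As unit vectors (x east, y north, z up), v₁ plunges 20°→030° and v₂ plunges 34°→070°.
Cross product v₁ × v₂ gives the pole to the plane: n ∝ (0.358, 0.004, 0.501).
Dip δ = arctan(|n_h|/n_z) = arctan(0.358/0.501) = 35.6°.
Dip direction = atan2(0.358, 0.004) = 89° (azimuth of n's horizontal projection).

true dip 36°, dip direction 090°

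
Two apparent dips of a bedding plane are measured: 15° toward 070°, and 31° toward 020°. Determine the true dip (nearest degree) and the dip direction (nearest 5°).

true dip 32°, dip direction 005°

The two traces are lines in the plane: v₁ = (sin 70°·cos 15°, cos 70°·cos 15°, −sin 15°), v₂ = (sin 20°·cos 31°, cos 20°·cos 31°, −sin 31°).
Cross product v₁ × v₂ gives the pole to the plane: n ∝ (0.038, 0.392, 0.634).
tan δ = √(n_x²+n_y²)/n_z = 0.393/0.634, so δ = 31.8°.
Dip direction = atan2(0.038, 0.392) = 6° (azimuth of n's horizontal projection).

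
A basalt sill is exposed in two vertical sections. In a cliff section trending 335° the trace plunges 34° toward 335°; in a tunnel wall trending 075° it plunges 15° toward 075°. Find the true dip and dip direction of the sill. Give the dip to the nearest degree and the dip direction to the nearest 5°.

Represent each trace as a vector plunging at its apparent dip toward its trend (east-north-up frame): v₁ = (-0.350, 0.751, -0.559), v₂ = (0.933, 0.250, -0.259).
n = v₁ × v₂ = (0.055, 0.612, 0.789) (taken with n_z > 0).
True dip = arccos(n_z / |n|) = arccos(0.7886) = 37.9°.
The horizontal component of n points toward azimuth atan2(n_x, n_y) = 5°, the dip direction.

true dip 38°, dip direction 005°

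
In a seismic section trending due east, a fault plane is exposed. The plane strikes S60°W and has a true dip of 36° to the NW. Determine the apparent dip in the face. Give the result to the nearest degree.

20°

The section lies 30° from the strike.
tan α = tan 36° × sin 30° = 0.7265 × 0.5000 = 0.3633
apparent dip = arctan 0.3633 = 19.96°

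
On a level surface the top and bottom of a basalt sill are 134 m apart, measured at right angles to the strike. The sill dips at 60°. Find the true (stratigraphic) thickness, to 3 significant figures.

True thickness t = w · sin(dip) = 134 × sin 60°
t = 134 × 0.8660 = 116.047 m

116 m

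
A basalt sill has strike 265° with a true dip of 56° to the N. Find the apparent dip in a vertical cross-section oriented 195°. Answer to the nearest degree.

54°

The strike is 265° and the section trends 195°; the acute angle between them is β = 70°.
tan(apparent dip) = tan 56° · sin 70° = 1.3932
apparent dip = arctan 1.3932 = 54.33°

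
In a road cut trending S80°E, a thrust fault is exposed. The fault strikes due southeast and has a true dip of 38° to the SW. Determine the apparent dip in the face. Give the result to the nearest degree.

24°

The section lies 35° from the strike.
tan(apparent dip) = tan 38° · sin 35° = 0.4481
α = arctan(0.4481) = 24.14°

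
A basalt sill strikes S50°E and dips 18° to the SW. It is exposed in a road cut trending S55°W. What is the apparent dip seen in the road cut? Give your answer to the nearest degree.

The strike is S50°E and the section trends S55°W; the acute angle between them is β = 75°.
tan(apparent dip) = tan 18° · sin 75° = 0.3138
apparent dip = arctan 0.3138 = 17.42°

17°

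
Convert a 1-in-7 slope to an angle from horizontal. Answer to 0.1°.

tan θ = 1/7 = 0.1429
θ = arctan(0.1429) = 8.13°

8.1°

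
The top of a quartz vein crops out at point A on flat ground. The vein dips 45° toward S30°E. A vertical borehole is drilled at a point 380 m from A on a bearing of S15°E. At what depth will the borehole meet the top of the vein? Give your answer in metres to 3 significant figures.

367 m

The hole lies 15° from the dip direction, so the down-dip offset is 380 × cos 15° = 367.05 m.
Depth = down-dip offset × tan(dip) = 367.05 × tan 45° = 367.05 × 1.0000
Depth = 367.05 m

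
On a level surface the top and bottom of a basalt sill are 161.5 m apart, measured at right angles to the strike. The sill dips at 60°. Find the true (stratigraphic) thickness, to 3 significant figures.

140 m

True thickness t = w · sin(dip) = 161.5 × sin 60°
t = 161.5 × 0.8660 = 139.863 m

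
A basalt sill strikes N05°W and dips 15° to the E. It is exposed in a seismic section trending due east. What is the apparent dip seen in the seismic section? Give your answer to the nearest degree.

15°

Angle between strike (N05°W) and section (due east): β = 85°.
tan α = tan 15° × sin 85° = 0.2679 × 0.9962 = 0.2669
α = arctan(0.2669) = 14.95°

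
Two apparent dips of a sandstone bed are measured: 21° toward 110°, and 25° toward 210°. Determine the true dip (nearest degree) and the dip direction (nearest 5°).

Represent each trace as a vector plunging at its apparent dip toward its trend (east-north-up frame): v₁ = (0.877, -0.319, -0.358), v₂ = (-0.453, -0.785, -0.423).
The plane normal is n = v₁ × v₂ ∝ (0.146, -0.533, 0.833).
Dip δ = arctan(|n_h|/n_z) = arctan(0.553/0.833) = 33.6°.
Dip direction = atan2(0.146, -0.533) = 165° (azimuth of n's horizontal projection).

true dip 34°, dip direction 165°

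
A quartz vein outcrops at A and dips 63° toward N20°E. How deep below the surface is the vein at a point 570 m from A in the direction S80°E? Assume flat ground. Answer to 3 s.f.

The hole lies 80° from the dip direction, so the down-dip offset is 570 × cos 80° = 98.98 m.
Depth = down-dip offset × tan(dip) = 98.98 × tan 63° = 98.98 × 1.9626
Depth = 194.26 m

194 m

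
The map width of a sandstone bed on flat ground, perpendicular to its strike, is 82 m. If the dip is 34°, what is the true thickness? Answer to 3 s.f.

True thickness t = w · sin(dip) = 82 × sin 34°
t = 82 × 0.5592 = 45.854 m

45.9 m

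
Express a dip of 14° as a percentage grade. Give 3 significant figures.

grade % = 100 × tan 14° = 100 × 0.2493

24.9%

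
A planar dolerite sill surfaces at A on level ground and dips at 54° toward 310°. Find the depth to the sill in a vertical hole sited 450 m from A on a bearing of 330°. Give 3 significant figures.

The hole lies 20° from the dip direction, so the down-dip offset is 450 × cos 20° = 422.86 m.
Depth = down-dip offset × tan(dip) = 422.86 × tan 54° = 422.86 × 1.3764
Depth = 582.02 m

582 m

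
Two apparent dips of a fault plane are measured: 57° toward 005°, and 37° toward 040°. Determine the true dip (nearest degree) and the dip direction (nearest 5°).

The two traces are lines in the plane: v₁ = (sin 5°·cos 57°, cos 5°·cos 57°, −sin 57°), v₂ = (sin 40°·cos 37°, cos 40°·cos 37°, −sin 37°).
The plane normal is n = v₁ × v₂ ∝ (-0.187, 0.402, 0.249).
Dip δ = arctan(|n_h|/n_z) = arctan(0.443/0.249) = 60.6°.
The horizontal component of n points toward azimuth atan2(n_x, n_y) = 335°, the dip direction.

true dip 61°, dip direction 335°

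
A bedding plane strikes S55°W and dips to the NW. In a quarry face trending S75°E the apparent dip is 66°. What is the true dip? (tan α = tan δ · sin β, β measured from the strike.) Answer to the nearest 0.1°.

71.2°

β = acute angle between strike S55°W and section S75°E = 50°.
tan δ = tan α / sin β = tan 66° / sin 50° = 2.2460 / 0.7660 = 2.9320
δ = arctan(2.9320) = 71.17°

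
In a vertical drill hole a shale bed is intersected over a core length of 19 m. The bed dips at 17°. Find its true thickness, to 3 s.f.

True thickness t = h · cos(dip) = 19 × cos 17°
t = 19 × 0.9563 = 18.170 m

18.2 m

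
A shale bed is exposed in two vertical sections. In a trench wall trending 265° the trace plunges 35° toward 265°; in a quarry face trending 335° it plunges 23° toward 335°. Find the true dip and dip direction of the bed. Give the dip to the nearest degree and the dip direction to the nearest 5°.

Represent each trace as a vector plunging at its apparent dip toward its trend (east-north-up frame): v₁ = (-0.816, -0.071, -0.574), v₂ = (-0.389, 0.834, -0.391).
Cross product v₁ × v₂ gives the pole to the plane: n ∝ (-0.506, 0.096, 0.709).
tan δ = √(n_x²+n_y²)/n_z = 0.515/0.709, so δ = 36.0°.
The horizontal component of n points toward azimuth atan2(n_x, n_y) = 281°, the dip direction.

true dip 36°, dip direction 280°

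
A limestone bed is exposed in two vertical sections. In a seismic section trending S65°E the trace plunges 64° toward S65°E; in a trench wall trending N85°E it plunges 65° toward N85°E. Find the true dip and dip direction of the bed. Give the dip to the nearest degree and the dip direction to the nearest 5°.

Each apparent-dip line lies in the plane. As unit vectors (x east, y north, z up), v₁ plunges 64°→S65°E and v₂ plunges 65°→N85°E.
The plane normal is n = v₁ × v₂ ∝ (0.201, -0.018, 0.093).
Dip δ = arctan(|n_h|/n_z) = arctan(0.202/0.093) = 65.3°.
The horizontal component of n points toward azimuth atan2(n_x, n_y) = 95°, the dip direction.

true dip 65°, dip direction 095°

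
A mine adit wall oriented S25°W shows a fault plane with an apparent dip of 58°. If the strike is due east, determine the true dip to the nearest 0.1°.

60.5°

The section is 65° from the strike.
tan(true dip) = tan 58° / sin 65° = 1.7658
δ = arctan(1.7658) = 60.48°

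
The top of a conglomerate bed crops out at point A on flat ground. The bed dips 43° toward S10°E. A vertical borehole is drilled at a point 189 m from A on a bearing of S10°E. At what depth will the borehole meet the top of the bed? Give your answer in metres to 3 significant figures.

176 m

The hole is directly down-dip from the outcrop, so the down-dip offset is 189 m.
Depth = down-dip offset × tan(dip) = 189.00 × tan 43° = 189.00 × 0.9325
Depth = 176.25 m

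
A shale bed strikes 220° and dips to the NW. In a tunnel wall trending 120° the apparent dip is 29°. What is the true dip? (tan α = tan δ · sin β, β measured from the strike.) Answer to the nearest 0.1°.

The section is 80° from the strike.
tan δ = tan α / sin β = tan 29° / sin 80° = 0.5543 / 0.9848 = 0.5629
true dip = arctan 0.5629 = 29.37°

29.4°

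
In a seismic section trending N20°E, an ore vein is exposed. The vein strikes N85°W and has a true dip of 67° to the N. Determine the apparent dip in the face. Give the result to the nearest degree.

The strike is N85°W and the section trends N20°E; the acute angle between them is β = 75°.
tan(apparent dip) = tan 67° · sin 75° = 2.2756
α = arctan(2.2756) = 66.28°

66°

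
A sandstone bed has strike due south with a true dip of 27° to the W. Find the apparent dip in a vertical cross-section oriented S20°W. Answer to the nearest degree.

10°

Angle between strike (due south) and section (S20°W): β = 20°.
tan(apparent dip) = tan 27° · sin 20° = 0.1743
α = arctan(0.1743) = 9.89°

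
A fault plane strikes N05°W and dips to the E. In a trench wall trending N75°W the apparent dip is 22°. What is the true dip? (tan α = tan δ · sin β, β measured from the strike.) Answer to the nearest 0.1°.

β = acute angle between strike N05°W and section N75°W = 70°.
tan δ = tan α / sin β = tan 22° / sin 70° = 0.4040 / 0.9397 = 0.4300
δ = arctan(0.4300) = 23.27°

23.3°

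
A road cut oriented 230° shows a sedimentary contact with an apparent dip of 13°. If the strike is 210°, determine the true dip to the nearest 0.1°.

34.0°

β = acute angle between strike 210° and section 230° = 20°.
tan δ = tan α / sin β = tan 13° / sin 20° = 0.2309 / 0.3420 = 0.6750
true dip = arctan 0.6750 = 34.02°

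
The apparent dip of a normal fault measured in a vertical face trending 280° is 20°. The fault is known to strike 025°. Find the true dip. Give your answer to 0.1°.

20.6°

β = acute angle between strike 025° and section 280° = 75°.
tan δ = tan α / sin β = tan 20° / sin 75° = 0.3640 / 0.9659 = 0.3768
true dip = arctan 0.3768 = 20.65°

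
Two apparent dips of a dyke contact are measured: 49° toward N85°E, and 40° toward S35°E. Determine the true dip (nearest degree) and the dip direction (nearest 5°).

true dip 50°, dip direction 100°

Represent each trace as a vector plunging at its apparent dip toward its trend (east-north-up frame): v₁ = (0.654, 0.057, -0.755), v₂ = (0.439, -0.628, -0.643).
n = v₁ × v₂ = (0.510, -0.088, 0.435) (taken with n_z > 0).
Dip δ = arctan(|n_h|/n_z) = arctan(0.518/0.435) = 50.0°.
Dip direction = atan2(0.510, -0.088) = 100° (azimuth of n's horizontal projection).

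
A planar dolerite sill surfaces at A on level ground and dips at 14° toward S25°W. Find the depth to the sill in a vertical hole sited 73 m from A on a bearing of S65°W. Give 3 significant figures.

The hole lies 40° from the dip direction, so the down-dip offset is 73 × cos 40° = 55.92 m.
Depth = down-dip offset × tan(dip) = 55.92 × tan 14° = 55.92 × 0.2493
Depth = 13.94 m

13.9 m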